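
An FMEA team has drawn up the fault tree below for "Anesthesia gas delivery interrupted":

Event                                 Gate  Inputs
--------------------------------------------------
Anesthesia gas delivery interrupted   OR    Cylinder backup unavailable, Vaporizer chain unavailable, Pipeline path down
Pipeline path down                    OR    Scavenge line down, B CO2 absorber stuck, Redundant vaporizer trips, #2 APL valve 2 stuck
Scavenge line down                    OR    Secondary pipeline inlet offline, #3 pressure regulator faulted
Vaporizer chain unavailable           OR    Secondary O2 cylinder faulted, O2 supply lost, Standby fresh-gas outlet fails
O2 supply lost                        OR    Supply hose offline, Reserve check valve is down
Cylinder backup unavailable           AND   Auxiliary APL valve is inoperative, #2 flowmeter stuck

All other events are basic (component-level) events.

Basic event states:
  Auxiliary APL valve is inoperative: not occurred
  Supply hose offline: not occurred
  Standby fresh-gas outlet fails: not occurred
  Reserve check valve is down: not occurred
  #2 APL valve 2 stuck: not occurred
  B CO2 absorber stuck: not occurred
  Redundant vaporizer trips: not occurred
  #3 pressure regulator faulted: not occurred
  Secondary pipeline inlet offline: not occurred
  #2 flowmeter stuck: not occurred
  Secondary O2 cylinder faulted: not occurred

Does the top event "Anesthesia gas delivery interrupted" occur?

Cylinder backup unavailable [AND]: Auxiliary APL valve is inoperative=not, #2 flowmeter stuck=not → not all inputs occur → does not occur.
O2 supply lost [OR]: Supply hose offline=not, Reserve check valve is down=not → no input occurs → does not occur.
Vaporizer chain unavailable [OR]: Secondary O2 cylinder faulted=not, O2 supply lost=not, Standby fresh-gas outlet fails=not → no input occurs → does not occur.
Scavenge line down [OR]: Secondary pipeline inlet offline=not, #3 pressure regulator faulted=not → no input occurs → does not occur.
Pipeline path down [OR]: Scavenge line down=not, B CO2 absorber stuck=not, Redundant vaporizer trips=not, #2 APL valve 2 stuck=not → no input occurs → does not occur.
Anesthesia gas delivery interrupted [OR]: Cylinder backup unavailable=not, Vaporizer chain unavailable=not, Pipeline path down=not → no input occurs → does not occur.

No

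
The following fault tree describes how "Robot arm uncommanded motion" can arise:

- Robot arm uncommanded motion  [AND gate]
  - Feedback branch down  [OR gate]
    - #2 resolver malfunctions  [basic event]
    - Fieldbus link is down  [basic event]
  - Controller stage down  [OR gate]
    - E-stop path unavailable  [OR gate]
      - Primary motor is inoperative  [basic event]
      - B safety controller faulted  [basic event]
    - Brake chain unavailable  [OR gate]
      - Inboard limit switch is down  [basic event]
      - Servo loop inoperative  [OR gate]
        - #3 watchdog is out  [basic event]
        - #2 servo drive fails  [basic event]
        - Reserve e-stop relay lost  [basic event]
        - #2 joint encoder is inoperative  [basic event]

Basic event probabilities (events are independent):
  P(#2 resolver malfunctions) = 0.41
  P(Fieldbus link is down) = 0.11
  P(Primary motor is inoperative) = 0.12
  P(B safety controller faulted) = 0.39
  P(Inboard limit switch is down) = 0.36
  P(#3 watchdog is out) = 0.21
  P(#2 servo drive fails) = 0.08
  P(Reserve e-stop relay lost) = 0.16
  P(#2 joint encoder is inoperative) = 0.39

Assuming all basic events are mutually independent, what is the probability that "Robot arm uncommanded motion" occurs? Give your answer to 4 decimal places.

P(Feedback branch down) [OR] = 1 − (1−0.41) × (1−0.11) = 0.474900
P(E-stop path unavailable) [OR] = 1 − (1−0.12) × (1−0.39) = 0.463200
P(Servo loop inoperative) [OR] = 1 − (1−0.21) × (1−0.08) × (1−0.16) × (1−0.39) = 0.627588
P(Brake chain unavailable) [OR] = 1 − (1−0.36) × (1−0.627588) = 0.761656
P(Controller stage down) [OR] = 1 − (1−0.463200) × (1−0.761656) = 0.872057
P(Robot arm uncommanded motion) [AND] = 0.474900 × 0.872057 = 0.414140
Rounded to 4 decimal places: P(Robot arm uncommanded motion) ≈ 0.4141.

0.4141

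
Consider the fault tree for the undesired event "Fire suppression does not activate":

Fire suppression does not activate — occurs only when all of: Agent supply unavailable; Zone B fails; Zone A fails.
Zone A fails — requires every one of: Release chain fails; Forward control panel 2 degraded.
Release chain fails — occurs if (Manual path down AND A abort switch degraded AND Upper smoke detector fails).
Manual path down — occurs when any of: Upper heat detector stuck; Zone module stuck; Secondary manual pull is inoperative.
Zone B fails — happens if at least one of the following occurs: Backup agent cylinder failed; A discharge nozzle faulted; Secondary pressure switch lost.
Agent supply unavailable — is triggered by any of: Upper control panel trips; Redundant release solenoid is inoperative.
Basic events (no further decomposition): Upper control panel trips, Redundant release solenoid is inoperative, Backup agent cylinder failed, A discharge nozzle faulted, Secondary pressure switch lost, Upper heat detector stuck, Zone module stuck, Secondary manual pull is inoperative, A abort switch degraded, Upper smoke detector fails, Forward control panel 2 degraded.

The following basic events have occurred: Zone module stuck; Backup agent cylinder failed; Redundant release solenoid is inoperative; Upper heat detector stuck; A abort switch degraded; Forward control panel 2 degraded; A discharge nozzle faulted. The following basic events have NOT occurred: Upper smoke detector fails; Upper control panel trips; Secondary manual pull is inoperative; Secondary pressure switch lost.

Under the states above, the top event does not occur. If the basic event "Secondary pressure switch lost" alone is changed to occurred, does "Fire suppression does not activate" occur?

Counterfactual: set "Secondary pressure switch lost" to occurred.
Agent supply unavailable [OR]: Upper control panel trips=not, Redundant release solenoid is inoperative=occurs → at least one input occurs → occurs.
Zone B fails [OR]: Backup agent cylinder failed=occurs, A discharge nozzle faulted=occurs, Secondary pressure switch lost=occurs → at least one input occurs → occurs.
Manual path down [OR]: Upper heat detector stuck=occurs, Zone module stuck=occurs, Secondary manual pull is inoperative=not → at least one input occurs → occurs.
Release chain fails [AND]: Manual path down=occurs, A abort switch degraded=occurs, Upper smoke detector fails=not → not all inputs occur → does not occur.
Zone A fails [AND]: Release chain fails=not, Forward control panel 2 degraded=occurs → not all inputs occur → does not occur.
Fire suppression does not activate [AND]: Agent supply unavailable=occurs, Zone B fails=occurs, Zone A fails=not → not all inputs occur → does not occur.

No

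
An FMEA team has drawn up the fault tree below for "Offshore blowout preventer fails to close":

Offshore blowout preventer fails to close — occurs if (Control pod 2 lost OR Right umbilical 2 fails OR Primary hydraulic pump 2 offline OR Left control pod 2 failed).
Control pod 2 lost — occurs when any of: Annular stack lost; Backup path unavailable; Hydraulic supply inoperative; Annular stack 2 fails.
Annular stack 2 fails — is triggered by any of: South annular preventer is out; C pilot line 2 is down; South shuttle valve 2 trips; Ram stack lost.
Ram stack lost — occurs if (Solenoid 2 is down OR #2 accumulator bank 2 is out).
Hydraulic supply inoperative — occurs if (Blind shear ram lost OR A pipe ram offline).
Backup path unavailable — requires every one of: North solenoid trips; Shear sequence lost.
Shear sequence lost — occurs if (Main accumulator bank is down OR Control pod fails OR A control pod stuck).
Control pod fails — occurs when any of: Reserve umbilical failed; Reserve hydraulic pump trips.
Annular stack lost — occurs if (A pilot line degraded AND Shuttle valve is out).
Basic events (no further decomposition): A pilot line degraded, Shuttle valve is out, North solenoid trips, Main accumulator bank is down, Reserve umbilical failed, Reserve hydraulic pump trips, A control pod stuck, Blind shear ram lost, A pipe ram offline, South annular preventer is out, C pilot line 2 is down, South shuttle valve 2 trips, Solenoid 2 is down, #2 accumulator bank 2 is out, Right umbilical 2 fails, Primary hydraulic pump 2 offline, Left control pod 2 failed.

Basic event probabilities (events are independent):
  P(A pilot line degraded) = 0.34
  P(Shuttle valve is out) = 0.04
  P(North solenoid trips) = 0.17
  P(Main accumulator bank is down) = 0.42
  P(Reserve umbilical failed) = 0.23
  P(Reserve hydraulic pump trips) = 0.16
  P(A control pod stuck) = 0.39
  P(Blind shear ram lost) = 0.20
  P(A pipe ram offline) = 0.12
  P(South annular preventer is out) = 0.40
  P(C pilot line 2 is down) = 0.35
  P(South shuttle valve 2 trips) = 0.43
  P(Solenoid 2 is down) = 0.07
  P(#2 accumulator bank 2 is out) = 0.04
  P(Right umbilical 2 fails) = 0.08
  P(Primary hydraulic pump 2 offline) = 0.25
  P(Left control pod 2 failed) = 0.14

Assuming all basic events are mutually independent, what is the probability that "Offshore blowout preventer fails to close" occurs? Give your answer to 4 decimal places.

0.9289

P(Annular stack lost) [AND] = 0.34 × 0.04 = 0.013600
P(Control pod fails) [OR] = 1 − (1−0.23) × (1−0.16) = 0.353200
P(Shear sequence lost) [OR] = 1 − (1−0.42) × (1−0.353200) × (1−0.39) = 0.771162
P(Backup path unavailable) [AND] = 0.17 × 0.771162 = 0.131098
P(Hydraulic supply inoperative) [OR] = 1 − (1−0.20) × (1−0.12) = 0.296000
P(Ram stack lost) [OR] = 1 − (1−0.07) × (1−0.04) = 0.107200
P(Annular stack 2 fails) [OR] = 1 − (1−0.40) × (1−0.35) × (1−0.43) × (1−0.107200) = 0.801531
P(Control pod 2 lost) [OR] = 1 − (1−0.013600) × (1−0.131098) × (1−0.296000) × (1−0.801531) = 0.880246
P(Offshore blowout preventer fails to close) [OR] = 1 − (1−0.880246) × (1−0.08) × (1−0.25) × (1−0.14) = 0.928938
Rounded to 4 decimal places: P(Offshore blowout preventer fails to close) ≈ 0.9289.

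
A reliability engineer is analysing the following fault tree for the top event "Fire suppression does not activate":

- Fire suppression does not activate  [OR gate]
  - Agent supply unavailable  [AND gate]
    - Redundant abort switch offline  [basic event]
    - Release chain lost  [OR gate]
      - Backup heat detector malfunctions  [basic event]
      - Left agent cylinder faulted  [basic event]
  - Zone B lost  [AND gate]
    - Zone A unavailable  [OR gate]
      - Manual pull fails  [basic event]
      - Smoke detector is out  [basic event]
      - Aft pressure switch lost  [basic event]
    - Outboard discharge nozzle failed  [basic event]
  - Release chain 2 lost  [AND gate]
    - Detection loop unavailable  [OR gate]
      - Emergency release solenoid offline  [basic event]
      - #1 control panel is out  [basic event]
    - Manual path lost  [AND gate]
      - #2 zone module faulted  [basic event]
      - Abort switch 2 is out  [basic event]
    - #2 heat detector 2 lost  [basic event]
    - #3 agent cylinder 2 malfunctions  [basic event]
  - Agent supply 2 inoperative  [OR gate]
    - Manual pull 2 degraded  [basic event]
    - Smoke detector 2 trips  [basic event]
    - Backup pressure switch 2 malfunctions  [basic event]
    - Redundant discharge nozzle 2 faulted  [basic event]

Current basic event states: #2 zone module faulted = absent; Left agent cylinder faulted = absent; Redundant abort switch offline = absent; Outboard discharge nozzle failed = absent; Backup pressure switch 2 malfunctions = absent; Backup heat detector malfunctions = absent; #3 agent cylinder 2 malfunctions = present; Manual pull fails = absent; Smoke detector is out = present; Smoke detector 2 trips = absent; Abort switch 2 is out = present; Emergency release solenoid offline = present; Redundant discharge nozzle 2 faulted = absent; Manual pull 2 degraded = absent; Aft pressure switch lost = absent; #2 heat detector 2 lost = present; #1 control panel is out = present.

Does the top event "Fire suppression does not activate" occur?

Release chain lost [OR]: Backup heat detector malfunctions=not, Left agent cylinder faulted=not → no input occurs → does not occur.
Agent supply unavailable [AND]: Redundant abort switch offline=not, Release chain lost=not → not all inputs occur → does not occur.
Zone A unavailable [OR]: Manual pull fails=not, Smoke detector is out=occurs, Aft pressure switch lost=not → at least one input occurs → occurs.
Zone B lost [AND]: Zone A unavailable=occurs, Outboard discharge nozzle failed=not → not all inputs occur → does not occur.
Detection loop unavailable [OR]: Emergency release solenoid offline=occurs, #1 control panel is out=occurs → at least one input occurs → occurs.
Manual path lost [AND]: #2 zone module faulted=not, Abort switch 2 is out=occurs → not all inputs occur → does not occur.
Release chain 2 lost [AND]: Detection loop unavailable=occurs, Manual path lost=not, #2 heat detector 2 lost=occurs, #3 agent cylinder 2 malfunctions=occurs → not all inputs occur → does not occur.
Agent supply 2 inoperative [OR]: Manual pull 2 degraded=not, Smoke detector 2 trips=not, Backup pressure switch 2 malfunctions=not, Redundant discharge nozzle 2 faulted=not → no input occurs → does not occur.
Fire suppression does not activate [OR]: Agent supply unavailable=not, Zone B lost=not, Release chain 2 lost=not, Agent supply 2 inoperative=not → no input occurs → does not occur.

No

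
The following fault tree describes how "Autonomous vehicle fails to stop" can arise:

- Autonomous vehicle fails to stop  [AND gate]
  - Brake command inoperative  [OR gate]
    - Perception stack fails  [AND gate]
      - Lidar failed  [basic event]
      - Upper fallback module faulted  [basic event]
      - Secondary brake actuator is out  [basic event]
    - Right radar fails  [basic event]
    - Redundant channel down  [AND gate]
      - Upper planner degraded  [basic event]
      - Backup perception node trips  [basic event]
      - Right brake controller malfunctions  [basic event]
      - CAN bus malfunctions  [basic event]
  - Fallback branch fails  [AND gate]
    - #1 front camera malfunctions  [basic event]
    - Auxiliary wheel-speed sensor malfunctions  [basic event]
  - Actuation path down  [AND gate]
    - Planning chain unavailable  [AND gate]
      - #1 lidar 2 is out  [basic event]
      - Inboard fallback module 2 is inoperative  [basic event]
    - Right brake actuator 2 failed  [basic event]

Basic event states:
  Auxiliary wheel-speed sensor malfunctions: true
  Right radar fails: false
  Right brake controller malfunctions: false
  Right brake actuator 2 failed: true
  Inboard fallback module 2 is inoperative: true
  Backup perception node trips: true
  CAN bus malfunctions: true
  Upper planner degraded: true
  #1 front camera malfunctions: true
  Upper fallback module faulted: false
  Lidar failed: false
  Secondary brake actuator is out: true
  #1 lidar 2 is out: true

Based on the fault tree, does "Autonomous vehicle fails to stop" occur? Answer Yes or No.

No

Perception stack fails [AND]: Lidar failed=not, Upper fallback module faulted=not, Secondary brake actuator is out=occurs → not all inputs occur → does not occur.
Redundant channel down [AND]: Upper planner degraded=occurs, Backup perception node trips=occurs, Right brake controller malfunctions=not, CAN bus malfunctions=occurs → not all inputs occur → does not occur.
Brake command inoperative [OR]: Perception stack fails=not, Right radar fails=not, Redundant channel down=not → no input occurs → does not occur.
Fallback branch fails [AND]: #1 front camera malfunctions=occurs, Auxiliary wheel-speed sensor malfunctions=occurs → all inputs occur → occurs.
Planning chain unavailable [AND]: #1 lidar 2 is out=occurs, Inboard fallback module 2 is inoperative=occurs → all inputs occur → occurs.
Actuation path down [AND]: Planning chain unavailable=occurs, Right brake actuator 2 failed=occurs → all inputs occur → occurs.
Autonomous vehicle fails to stop [AND]: Brake command inoperative=not, Fallback branch fails=occurs, Actuation path down=occurs → not all inputs occur → does not occur.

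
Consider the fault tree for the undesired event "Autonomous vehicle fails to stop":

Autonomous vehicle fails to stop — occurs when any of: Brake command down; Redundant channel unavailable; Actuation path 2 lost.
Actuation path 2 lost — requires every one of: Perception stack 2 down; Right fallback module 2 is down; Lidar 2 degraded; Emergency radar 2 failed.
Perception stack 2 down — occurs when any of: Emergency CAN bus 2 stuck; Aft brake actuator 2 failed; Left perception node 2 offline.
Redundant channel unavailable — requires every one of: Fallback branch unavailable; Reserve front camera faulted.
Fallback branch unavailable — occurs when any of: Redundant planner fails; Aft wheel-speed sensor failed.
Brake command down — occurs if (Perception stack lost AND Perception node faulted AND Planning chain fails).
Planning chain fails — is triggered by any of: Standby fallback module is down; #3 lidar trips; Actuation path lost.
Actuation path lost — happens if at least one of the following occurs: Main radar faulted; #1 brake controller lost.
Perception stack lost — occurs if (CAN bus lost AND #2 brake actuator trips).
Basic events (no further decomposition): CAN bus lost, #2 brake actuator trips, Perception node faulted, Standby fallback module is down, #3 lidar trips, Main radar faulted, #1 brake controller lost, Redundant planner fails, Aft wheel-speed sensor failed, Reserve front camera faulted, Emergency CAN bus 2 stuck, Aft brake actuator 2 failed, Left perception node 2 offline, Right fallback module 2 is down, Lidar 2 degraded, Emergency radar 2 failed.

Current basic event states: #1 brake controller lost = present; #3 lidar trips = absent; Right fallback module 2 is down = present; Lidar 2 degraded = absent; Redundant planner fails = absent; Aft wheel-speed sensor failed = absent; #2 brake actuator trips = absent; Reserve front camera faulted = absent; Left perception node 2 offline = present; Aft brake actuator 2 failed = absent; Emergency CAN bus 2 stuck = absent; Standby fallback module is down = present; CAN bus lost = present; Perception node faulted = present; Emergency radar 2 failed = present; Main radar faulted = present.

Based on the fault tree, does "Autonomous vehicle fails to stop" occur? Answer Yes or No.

Perception stack lost [AND]: CAN bus lost=occurs, #2 brake actuator trips=not → not all inputs occur → does not occur.
Actuation path lost [OR]: Main radar faulted=occurs, #1 brake controller lost=occurs → at least one input occurs → occurs.
Planning chain fails [OR]: Standby fallback module is down=occurs, #3 lidar trips=not, Actuation path lost=occurs → at least one input occurs → occurs.
Brake command down [AND]: Perception stack lost=not, Perception node faulted=occurs, Planning chain fails=occurs → not all inputs occur → does not occur.
Fallback branch unavailable [OR]: Redundant planner fails=not, Aft wheel-speed sensor failed=not → no input occurs → does not occur.
Redundant channel unavailable [AND]: Fallback branch unavailable=not, Reserve front camera faulted=not → not all inputs occur → does not occur.
Perception stack 2 down [OR]: Emergency CAN bus 2 stuck=not, Aft brake actuator 2 failed=not, Left perception node 2 offline=occurs → at least one input occurs → occurs.
Actuation path 2 lost [AND]: Perception stack 2 down=occurs, Right fallback module 2 is down=occurs, Lidar 2 degraded=not, Emergency radar 2 failed=occurs → not all inputs occur → does not occur.
Autonomous vehicle fails to stop [OR]: Brake command down=not, Redundant channel unavailable=not, Actuation path 2 lost=not → no input occurs → does not occur.

No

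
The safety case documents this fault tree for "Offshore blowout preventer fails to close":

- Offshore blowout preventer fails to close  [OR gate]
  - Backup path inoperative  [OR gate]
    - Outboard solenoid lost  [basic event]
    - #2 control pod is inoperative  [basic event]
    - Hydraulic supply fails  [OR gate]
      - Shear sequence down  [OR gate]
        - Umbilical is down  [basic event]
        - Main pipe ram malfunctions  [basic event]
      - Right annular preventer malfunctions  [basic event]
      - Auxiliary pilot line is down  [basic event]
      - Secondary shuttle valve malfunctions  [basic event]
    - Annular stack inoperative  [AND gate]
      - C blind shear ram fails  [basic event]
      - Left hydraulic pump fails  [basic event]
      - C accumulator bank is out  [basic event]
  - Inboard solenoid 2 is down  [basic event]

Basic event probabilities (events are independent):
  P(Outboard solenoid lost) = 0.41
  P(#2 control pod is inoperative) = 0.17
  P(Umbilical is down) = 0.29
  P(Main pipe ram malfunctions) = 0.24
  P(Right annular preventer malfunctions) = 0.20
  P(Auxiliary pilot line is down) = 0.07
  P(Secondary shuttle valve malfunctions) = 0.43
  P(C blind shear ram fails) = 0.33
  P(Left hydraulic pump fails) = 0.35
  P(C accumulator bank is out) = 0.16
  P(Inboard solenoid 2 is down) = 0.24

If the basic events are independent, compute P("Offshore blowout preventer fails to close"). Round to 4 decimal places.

0.9164

P(Shear sequence down) [OR] = 1 − (1−0.29) × (1−0.24) = 0.460400
P(Hydraulic supply fails) [OR] = 1 − (1−0.460400) × (1−0.20) × (1−0.07) × (1−0.43) = 0.771166
P(Annular stack inoperative) [AND] = 0.33 × 0.35 × 0.16 = 0.018480
P(Backup path inoperative) [OR] = 1 − (1−0.41) × (1−0.17) × (1−0.771166) × (1−0.018480) = 0.890011
P(Offshore blowout preventer fails to close) [OR] = 1 − (1−0.890011) × (1−0.24) = 0.916408
Rounded to 4 decimal places: P(Offshore blowout preventer fails to close) ≈ 0.9164.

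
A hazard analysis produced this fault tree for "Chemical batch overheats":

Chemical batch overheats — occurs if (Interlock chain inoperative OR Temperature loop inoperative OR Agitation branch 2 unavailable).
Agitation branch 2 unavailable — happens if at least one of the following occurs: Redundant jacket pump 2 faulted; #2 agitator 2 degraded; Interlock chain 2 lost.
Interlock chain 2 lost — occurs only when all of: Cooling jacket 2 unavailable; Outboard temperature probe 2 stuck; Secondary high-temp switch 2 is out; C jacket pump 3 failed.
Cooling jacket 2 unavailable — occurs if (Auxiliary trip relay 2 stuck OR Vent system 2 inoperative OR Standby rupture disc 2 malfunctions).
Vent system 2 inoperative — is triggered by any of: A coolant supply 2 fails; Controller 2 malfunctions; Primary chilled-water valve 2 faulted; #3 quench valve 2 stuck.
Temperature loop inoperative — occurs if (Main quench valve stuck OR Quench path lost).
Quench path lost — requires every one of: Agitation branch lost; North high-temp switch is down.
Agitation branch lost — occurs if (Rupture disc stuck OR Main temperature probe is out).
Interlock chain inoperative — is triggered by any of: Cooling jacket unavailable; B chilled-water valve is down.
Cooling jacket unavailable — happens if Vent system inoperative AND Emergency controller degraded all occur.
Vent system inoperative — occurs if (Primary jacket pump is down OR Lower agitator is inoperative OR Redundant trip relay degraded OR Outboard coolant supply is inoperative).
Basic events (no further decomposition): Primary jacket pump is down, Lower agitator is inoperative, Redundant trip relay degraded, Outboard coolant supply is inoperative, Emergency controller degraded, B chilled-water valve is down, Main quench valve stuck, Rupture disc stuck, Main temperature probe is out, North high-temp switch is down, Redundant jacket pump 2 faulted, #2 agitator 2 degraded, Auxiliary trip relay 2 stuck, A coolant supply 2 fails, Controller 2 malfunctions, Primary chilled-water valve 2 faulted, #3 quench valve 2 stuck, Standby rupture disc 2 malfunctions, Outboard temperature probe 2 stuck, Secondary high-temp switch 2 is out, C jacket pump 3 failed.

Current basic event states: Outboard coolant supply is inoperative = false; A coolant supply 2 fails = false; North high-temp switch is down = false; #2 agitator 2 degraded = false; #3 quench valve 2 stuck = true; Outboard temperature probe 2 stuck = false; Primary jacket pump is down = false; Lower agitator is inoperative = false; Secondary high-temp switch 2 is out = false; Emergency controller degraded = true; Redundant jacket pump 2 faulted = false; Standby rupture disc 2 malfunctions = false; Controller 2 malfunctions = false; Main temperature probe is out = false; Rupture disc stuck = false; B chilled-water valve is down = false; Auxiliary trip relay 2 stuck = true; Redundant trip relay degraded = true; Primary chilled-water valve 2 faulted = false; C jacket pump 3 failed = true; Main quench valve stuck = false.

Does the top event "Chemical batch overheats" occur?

Vent system inoperative [OR]: Primary jacket pump is down=not, Lower agitator is inoperative=not, Redundant trip relay degraded=occurs, Outboard coolant supply is inoperative=not → at least one input occurs → occurs.
Cooling jacket unavailable [AND]: Vent system inoperative=occurs, Emergency controller degraded=occurs → all inputs occur → occurs.
Interlock chain inoperative [OR]: Cooling jacket unavailable=occurs, B chilled-water valve is down=not → at least one input occurs → occurs.
Agitation branch lost [OR]: Rupture disc stuck=not, Main temperature probe is out=not → no input occurs → does not occur.
Quench path lost [AND]: Agitation branch lost=not, North high-temp switch is down=not → not all inputs occur → does not occur.
Temperature loop inoperative [OR]: Main quench valve stuck=not, Quench path lost=not → no input occurs → does not occur.
Vent system 2 inoperative [OR]: A coolant supply 2 fails=not, Controller 2 malfunctions=not, Primary chilled-water valve 2 faulted=not, #3 quench valve 2 stuck=occurs → at least one input occurs → occurs.
Cooling jacket 2 unavailable [OR]: Auxiliary trip relay 2 stuck=occurs, Vent system 2 inoperative=occurs, Standby rupture disc 2 malfunctions=not → at least one input occurs → occurs.
Interlock chain 2 lost [AND]: Cooling jacket 2 unavailable=occurs, Outboard temperature probe 2 stuck=not, Secondary high-temp switch 2 is out=not, C jacket pump 3 failed=occurs → not all inputs occur → does not occur.
Agitation branch 2 unavailable [OR]: Redundant jacket pump 2 faulted=not, #2 agitator 2 degraded=not, Interlock chain 2 lost=not → no input occurs → does not occur.
Chemical batch overheats [OR]: Interlock chain inoperative=occurs, Temperature loop inoperative=not, Agitation branch 2 unavailable=not → at least one input occurs → occurs.

Yes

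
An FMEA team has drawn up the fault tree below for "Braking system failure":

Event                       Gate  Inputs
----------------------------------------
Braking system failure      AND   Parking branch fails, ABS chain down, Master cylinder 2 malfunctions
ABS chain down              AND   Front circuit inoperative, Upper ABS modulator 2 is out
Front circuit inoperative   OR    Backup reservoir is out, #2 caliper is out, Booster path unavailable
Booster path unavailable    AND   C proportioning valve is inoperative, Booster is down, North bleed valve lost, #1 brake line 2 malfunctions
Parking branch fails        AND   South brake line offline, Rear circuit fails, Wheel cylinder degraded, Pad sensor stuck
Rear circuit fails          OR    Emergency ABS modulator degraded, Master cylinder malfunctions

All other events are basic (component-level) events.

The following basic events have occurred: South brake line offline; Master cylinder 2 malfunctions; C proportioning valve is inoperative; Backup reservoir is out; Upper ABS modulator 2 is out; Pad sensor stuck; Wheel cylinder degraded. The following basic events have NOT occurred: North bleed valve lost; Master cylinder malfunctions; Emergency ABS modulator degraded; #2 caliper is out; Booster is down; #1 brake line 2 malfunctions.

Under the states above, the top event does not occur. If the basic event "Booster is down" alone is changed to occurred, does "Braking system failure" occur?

Counterfactual: set "Booster is down" to occurred.
Rear circuit fails [OR]: Emergency ABS modulator degraded=not, Master cylinder malfunctions=not → no input occurs → does not occur.
Parking branch fails [AND]: South brake line offline=occurs, Rear circuit fails=not, Wheel cylinder degraded=occurs, Pad sensor stuck=occurs → not all inputs occur → does not occur.
Booster path unavailable [AND]: C proportioning valve is inoperative=occurs, Booster is down=occurs, North bleed valve lost=not, #1 brake line 2 malfunctions=not → not all inputs occur → does not occur.
Front circuit inoperative [OR]: Backup reservoir is out=occurs, #2 caliper is out=not, Booster path unavailable=not → at least one input occurs → occurs.
ABS chain down [AND]: Front circuit inoperative=occurs, Upper ABS modulator 2 is out=occurs → all inputs occur → occurs.
Braking system failure [AND]: Parking branch fails=not, ABS chain down=occurs, Master cylinder 2 malfunctions=occurs → not all inputs occur → does not occur.

No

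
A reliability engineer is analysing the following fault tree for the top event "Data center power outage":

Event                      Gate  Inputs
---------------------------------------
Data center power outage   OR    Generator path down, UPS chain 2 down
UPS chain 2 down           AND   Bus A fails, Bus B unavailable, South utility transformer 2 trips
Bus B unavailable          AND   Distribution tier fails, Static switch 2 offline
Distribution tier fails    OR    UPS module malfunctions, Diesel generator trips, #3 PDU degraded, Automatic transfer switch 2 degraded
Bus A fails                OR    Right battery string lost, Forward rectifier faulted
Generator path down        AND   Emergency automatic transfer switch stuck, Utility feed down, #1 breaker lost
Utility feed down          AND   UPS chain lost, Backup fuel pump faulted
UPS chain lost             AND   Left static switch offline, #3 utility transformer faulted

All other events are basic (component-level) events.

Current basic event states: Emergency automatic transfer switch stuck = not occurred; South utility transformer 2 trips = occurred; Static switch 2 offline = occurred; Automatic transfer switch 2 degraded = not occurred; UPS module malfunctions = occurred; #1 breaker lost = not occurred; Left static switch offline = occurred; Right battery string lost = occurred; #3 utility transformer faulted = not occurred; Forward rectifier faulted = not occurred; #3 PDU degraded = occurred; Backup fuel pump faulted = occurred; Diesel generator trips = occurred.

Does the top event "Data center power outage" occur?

Yes

UPS chain lost [AND]: Left static switch offline=occurs, #3 utility transformer faulted=not → not all inputs occur → does not occur.
Utility feed down [AND]: UPS chain lost=not, Backup fuel pump faulted=occurs → not all inputs occur → does not occur.
Generator path down [AND]: Emergency automatic transfer switch stuck=not, Utility feed down=not, #1 breaker lost=not → not all inputs occur → does not occur.
Bus A fails [OR]: Right battery string lost=occurs, Forward rectifier faulted=not → at least one input occurs → occurs.
Distribution tier fails [OR]: UPS module malfunctions=occurs, Diesel generator trips=occurs, #3 PDU degraded=occurs, Automatic transfer switch 2 degraded=not → at least one input occurs → occurs.
Bus B unavailable [AND]: Distribution tier fails=occurs, Static switch 2 offline=occurs → all inputs occur → occurs.
UPS chain 2 down [AND]: Bus A fails=occurs, Bus B unavailable=occurs, South utility transformer 2 trips=occurs → all inputs occur → occurs.
Data center power outage [OR]: Generator path down=not, UPS chain 2 down=occurs → at least one input occurs → occurs.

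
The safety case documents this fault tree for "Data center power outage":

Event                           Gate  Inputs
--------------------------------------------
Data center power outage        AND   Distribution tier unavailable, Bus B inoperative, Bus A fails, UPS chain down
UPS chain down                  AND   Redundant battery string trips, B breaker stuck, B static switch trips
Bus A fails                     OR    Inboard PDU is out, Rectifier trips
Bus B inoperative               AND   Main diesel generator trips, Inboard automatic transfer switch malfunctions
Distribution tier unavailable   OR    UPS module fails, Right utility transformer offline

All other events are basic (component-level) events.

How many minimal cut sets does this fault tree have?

4

Distribution tier unavailable [OR]: union of children's cut sets → 2 cut set(s).
Bus B inoperative [AND]: one cut set from each child combined → 1 × 1 = 1 cut set(s).
Bus A fails [OR]: union of children's cut sets → 2 cut set(s).
UPS chain down [AND]: one cut set from each child combined → 1 × 1 × 1 = 1 cut set(s).
Data center power outage [AND]: one cut set from each child combined → 2 × 1 × 2 × 1 = 4 cut set(s).
Minimal cut sets: {B breaker stuck, B static switch trips, Inboard PDU is out, Inboard automatic transfer switch malfunctions, Main diesel generator trips, Redundant battery string trips, UPS module fails}; {B breaker stuck, B static switch trips, Inboard automatic transfer switch malfunctions, Main diesel generator trips, Rectifier trips, Redundant battery string trips, UPS module fails}; {B breaker stuck, B static switch trips, Inboard PDU is out, Inboard automatic transfer switch malfunctions, Main diesel generator trips, Redundant battery string trips, Right utility transformer offline}; {B breaker stuck, B static switch trips, Inboard automatic transfer switch malfunctions, Main diesel generator trips, Rectifier trips, Redundant battery string trips, Right utility transformer offline}.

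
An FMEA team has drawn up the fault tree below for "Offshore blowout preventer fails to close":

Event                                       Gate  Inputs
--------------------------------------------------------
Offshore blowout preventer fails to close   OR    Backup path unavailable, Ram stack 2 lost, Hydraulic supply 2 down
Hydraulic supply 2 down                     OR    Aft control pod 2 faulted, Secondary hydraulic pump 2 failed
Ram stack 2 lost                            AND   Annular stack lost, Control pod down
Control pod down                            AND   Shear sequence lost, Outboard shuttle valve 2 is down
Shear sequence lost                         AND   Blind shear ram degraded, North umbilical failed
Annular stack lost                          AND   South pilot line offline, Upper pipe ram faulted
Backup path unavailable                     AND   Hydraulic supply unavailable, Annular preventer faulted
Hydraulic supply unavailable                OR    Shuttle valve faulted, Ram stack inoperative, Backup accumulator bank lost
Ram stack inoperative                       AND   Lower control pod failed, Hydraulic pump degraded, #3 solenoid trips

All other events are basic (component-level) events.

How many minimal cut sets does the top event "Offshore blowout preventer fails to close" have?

Ram stack inoperative [AND]: one cut set from each child combined → 1 × 1 × 1 = 1 cut set(s).
Hydraulic supply unavailable [OR]: union of children's cut sets → 3 cut set(s).
Backup path unavailable [AND]: one cut set from each child combined → 3 × 1 = 3 cut set(s).
Annular stack lost [AND]: one cut set from each child combined → 1 × 1 = 1 cut set(s).
Shear sequence lost [AND]: one cut set from each child combined → 1 × 1 = 1 cut set(s).
Control pod down [AND]: one cut set from each child combined → 1 × 1 = 1 cut set(s).
Ram stack 2 lost [AND]: one cut set from each child combined → 1 × 1 = 1 cut set(s).
Hydraulic supply 2 down [OR]: union of children's cut sets → 2 cut set(s).
Offshore blowout preventer fails to close [OR]: union of children's cut sets → 6 cut set(s).
Minimal cut sets: {Annular preventer faulted, Shuttle valve faulted}; {#3 solenoid trips, Annular preventer faulted, Hydraulic pump degraded, Lower control pod failed}; {Annular preventer faulted, Backup accumulator bank lost}; {Blind shear ram degraded, North umbilical failed, Outboard shuttle valve 2 is down, South pilot line offline, Upper pipe ram faulted}; {Aft control pod 2 faulted}; {Secondary hydraulic pump 2 failed}.

6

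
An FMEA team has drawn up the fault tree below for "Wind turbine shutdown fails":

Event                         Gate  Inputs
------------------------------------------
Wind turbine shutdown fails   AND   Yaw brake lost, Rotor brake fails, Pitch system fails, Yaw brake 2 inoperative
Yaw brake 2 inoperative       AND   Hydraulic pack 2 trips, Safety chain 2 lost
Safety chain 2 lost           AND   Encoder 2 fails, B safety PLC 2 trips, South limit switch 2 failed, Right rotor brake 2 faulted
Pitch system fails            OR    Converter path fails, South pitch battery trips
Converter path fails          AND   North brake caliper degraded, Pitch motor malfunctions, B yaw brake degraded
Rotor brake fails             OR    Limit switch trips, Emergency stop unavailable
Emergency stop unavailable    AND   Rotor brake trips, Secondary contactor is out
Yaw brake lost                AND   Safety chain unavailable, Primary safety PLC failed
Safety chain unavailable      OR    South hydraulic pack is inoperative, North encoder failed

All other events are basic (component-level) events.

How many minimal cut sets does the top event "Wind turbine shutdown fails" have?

8

Safety chain unavailable [OR]: union of children's cut sets → 2 cut set(s).
Yaw brake lost [AND]: one cut set from each child combined → 2 × 1 = 2 cut set(s).
Emergency stop unavailable [AND]: one cut set from each child combined → 1 × 1 = 1 cut set(s).
Rotor brake fails [OR]: union of children's cut sets → 2 cut set(s).
Converter path fails [AND]: one cut set from each child combined → 1 × 1 × 1 = 1 cut set(s).
Pitch system fails [OR]: union of children's cut sets → 2 cut set(s).
Safety chain 2 lost [AND]: one cut set from each child combined → 1 × 1 × 1 × 1 = 1 cut set(s).
Yaw brake 2 inoperative [AND]: one cut set from each child combined → 1 × 1 = 1 cut set(s).
Wind turbine shutdown fails [AND]: one cut set from each child combined → 2 × 2 × 2 × 1 = 8 cut set(s).
Minimal cut sets: {B safety PLC 2 trips, B yaw brake degraded, Encoder 2 fails, Hydraulic pack 2 trips, Limit switch trips, North brake caliper degraded, Pitch motor malfunctions, Primary safety PLC failed, Right rotor brake 2 faulted, South hydraulic pack is inoperative, South limit switch 2 failed}; {B safety PLC 2 trips, Encoder 2 fails, Hydraulic pack 2 trips, Limit switch trips, Primary safety PLC failed, Right rotor brake 2 faulted, South hydraulic pack is inoperative, South limit switch 2 failed, South pitch battery trips}; {B safety PLC 2 trips, B yaw brake degraded, Encoder 2 fails, Hydraulic pack 2 trips, North brake caliper degraded, Pitch motor malfunctions, Primary safety PLC failed, Right rotor brake 2 faulted, Rotor brake trips, Secondary contactor is out, South hydraulic pack is inoperative, South limit switch 2 failed}; {B safety PLC 2 trips, Encoder 2 fails, Hydraulic pack 2 trips, Primary safety PLC failed, Right rotor brake 2 faulted, Rotor brake trips, Secondary contactor is out, South hydraulic pack is inoperative, South limit switch 2 failed, South pitch battery trips}; {B safety PLC 2 trips, B yaw brake degraded, Encoder 2 fails, Hydraulic pack 2 trips, Limit switch trips, North brake caliper degraded, North encoder failed, Pitch motor malfunctions, Primary safety PLC failed, Right rotor brake 2 faulted, South limit switch 2 failed}; {B safety PLC 2 trips, Encoder 2 fails, Hydraulic pack 2 trips, Limit switch trips, North encoder failed, Primary safety PLC failed, Right rotor brake 2 faulted, South limit switch 2 failed, South pitch battery trips}; {B safety PLC 2 trips, B yaw brake degraded, Encoder 2 fails, Hydraulic pack 2 trips, North brake caliper degraded, North encoder failed, Pitch motor malfunctions, Primary safety PLC failed, Right rotor brake 2 faulted, Rotor brake trips, Secondary contactor is out, South limit switch 2 failed}; {B safety PLC 2 trips, Encoder 2 fails, Hydraulic pack 2 trips, North encoder failed, Primary safety PLC failed, Right rotor brake 2 faulted, Rotor brake trips, Secondary contactor is out, South limit switch 2 failed, South pitch battery trips}.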